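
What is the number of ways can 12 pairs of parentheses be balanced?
208,012
Using the Catalan number formula: C_n = C(2n, n) / (n+1)
C_12 = C(24, 12) / (12+1)
     = 2704156 / 13
     = 208,012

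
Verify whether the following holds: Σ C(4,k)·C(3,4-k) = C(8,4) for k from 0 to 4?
False

Reasoning: Vandermonde's identity gives C(7,4) = 35; RHS C(8,4) = 70.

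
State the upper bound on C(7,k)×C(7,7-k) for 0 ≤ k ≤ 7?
1,225

Solution: C(7,k)·C(7,7-k) = C(7,k)², maximised at the centre k = 3: C(7,3)² = 1,225.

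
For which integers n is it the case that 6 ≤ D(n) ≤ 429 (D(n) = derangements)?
4, 5, 6

Using D(n) = (n−1)[D(n−1) + D(n−2)] with D(1)=0, D(2)=1: D(3)=2; D(4)=9; D(5)=44; D(6)=265; D(7)=1,854. So valid n = 4, 5, 6.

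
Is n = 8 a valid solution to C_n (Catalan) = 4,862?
No

Working:
C_8 = C(16,8)/(8+1) = 12,870/9 = 1,430, which does not equal 4,862.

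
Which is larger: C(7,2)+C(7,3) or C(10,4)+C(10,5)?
C(10,4)+C(10,5)

Explanation: First=56, Second=462.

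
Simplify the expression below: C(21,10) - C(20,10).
167,960

Solution: C(21,10) - C(20,10) = C(20,9) = 167,960.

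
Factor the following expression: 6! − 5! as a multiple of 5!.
5 × 5! = 600
6! − 5! = 6·5! − 5! = (6 − 1)·5! = 5 × 5! = 600.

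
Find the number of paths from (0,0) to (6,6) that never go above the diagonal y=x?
132

Counted by the Catalan number C_6: C_6 = C(12,6)/(6+1) = 924/7 = 132.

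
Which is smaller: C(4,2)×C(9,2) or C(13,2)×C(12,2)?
C(4,2)×C(9,2)

Explanation: C(4,2)×C(9,2)=216, C(13,2)×C(12,2)=5,148.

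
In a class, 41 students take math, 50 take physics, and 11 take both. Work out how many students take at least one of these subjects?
80
|A∪B| = |A|+|B|-|A∩B| = 41+50-11 = 80.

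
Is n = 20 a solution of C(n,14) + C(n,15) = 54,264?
Yes

Working:
C(20,14) + C(20,15) = 38,760 + 15,504 = 54,264, which equals 54,264.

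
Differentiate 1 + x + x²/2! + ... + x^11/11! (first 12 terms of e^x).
1 + x + x²/2! + ... + x^10/10!

Differentiating term by term gives the first 11 terms of e^x.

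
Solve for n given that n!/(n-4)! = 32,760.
15

Working:
n!/(n-4)! = n×(n-1)×(n-2)×(n-3), a product of 4 consecutive integers ≈ (n−1.5)^4. 32,760^(1/4) + 1.5 ≈ 15.0; check n = 15: 15×14×13×12 = 32,760 ✓. So n = 15.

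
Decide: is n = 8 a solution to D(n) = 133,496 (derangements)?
No

Reasoning: D(8) = (8-1)·[D(7) + D(6)] = 7·[1,854 + 265] = 14,833, which does not equal 133,496.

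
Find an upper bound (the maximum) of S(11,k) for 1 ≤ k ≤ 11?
Row S(11,k) for k = 1..11 (via S(n,k) = k·S(n−1,k) + S(n−1,k−1)): 1, 1,023, 28,501, 145,750, 246,730, 179,487, 63,987, 11,880, 1,155, 55, 1. The row is unimodal; maximum at k = 5: 246,730.

Answer: 246,730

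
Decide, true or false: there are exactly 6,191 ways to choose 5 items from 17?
C(17,5) = 6,188 ≠ 6191.

Answer: False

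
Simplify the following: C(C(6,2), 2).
105

Explanation: C(6,2) = 15, then C(15, 2) = 105.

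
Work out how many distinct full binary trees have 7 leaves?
132

Working:
Using the Catalan number formula: C_n = C(2n, n) / (n+1)
C_6 = C(12, 6) / (6+1)
     = 924 / 7
     = 132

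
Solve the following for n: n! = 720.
6

n! is strictly increasing. 4! = 24, 5! = 120, 6! = 720 ✓. So n = 6.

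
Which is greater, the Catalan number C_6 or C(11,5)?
C(11,5)

Solution: C_6 = C(12,6)/(6+1) = 924/7 = 132; C(11,5) = 462.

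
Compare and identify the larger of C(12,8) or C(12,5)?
C(12,8)=495, C(12,5)=792.

Answer: C(12,5)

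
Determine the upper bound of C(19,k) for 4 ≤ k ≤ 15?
92,378

Explanation: C(19,k) is maximised at the centre of the row: C(19,9) = 92,378.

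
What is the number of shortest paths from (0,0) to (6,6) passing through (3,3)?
To (3,3): C(6,3)=20. From there: C(6,3)=20. Total: 400.

Answer: 400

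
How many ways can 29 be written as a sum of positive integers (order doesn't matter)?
4,565

Reasoning: Pentagonal recurrence p(n) = p(n−1) + p(n−2) − p(n−5) − p(n−7) + …: p(29) = p(28) + p(27) − p(24) − p(22) + p(17) + p(14) − p(7) − p(3) = 3,718 + 3,010 − 1,575 − 1,002 + 297 + 135 − 15 − 3 = 4,565.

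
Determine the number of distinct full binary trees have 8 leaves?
429

Explanation: Using the Catalan number formula: C_n = C(2n, n) / (n+1)
C_7 = C(14, 7) / (7+1)
     = 3432 / 8
     = 429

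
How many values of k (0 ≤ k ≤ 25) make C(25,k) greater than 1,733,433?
8

Row 25 is unimodal and symmetric about k=25/2. C(25,8)=1,081,575 ≤ 1,733,433; C(25,9)=2,042,975 > 1,733,433; by symmetry C(25,k) > 1,733,433 for k = 9..16. That's 16 - 9 + 1 = 8 values.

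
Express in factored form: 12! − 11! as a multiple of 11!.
12! − 11! = 12·11! − 11! = (12 − 1)·11! = 11 × 11! = 439,084,800.

Answer: 11 × 11! = 439,084,800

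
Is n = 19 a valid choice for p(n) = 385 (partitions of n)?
No

Explanation: Pentagonal recurrence p(n) = p(n−1) + p(n−2) − p(n−5) − p(n−7) + …: p(19) = p(18) + p(17) − p(14) − p(12) + p(7) + p(4) = 385 + 297 − 135 − 77 + 15 + 5 = 490, which does not equal 385.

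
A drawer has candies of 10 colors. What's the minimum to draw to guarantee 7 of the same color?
Worst case: 6 of each = 60. One more: 61.

Answer: 61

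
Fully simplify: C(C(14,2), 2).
C(14,2) = 91, then C(91, 2) = 4,095.
Final answer: 4,095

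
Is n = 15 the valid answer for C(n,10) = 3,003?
C(15,10) = 15·14·13·12·11·10·9·8·7·6/10! = 10,897,286,400/3,628,800 = 3,003, which equals 3,003.

Answer: Yes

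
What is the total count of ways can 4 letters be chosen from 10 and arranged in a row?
5,040

Explanation: P(10,4) = 10!/(10-4)! = 5,040.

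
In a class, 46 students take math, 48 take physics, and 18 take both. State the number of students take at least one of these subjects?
76
|A∪B| = |A|+|B|-|A∩B| = 46+48-18 = 76.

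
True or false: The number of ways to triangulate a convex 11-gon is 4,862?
True

Working:
Triangulations of a convex 11-gon are counted by the Catalan number C_9: C_9 = C(18,9)/(9+1) = 48,620/10 = 4,862.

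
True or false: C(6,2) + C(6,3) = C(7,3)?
True

Reasoning: Pascal's identity C(n,k) + C(n,k+1) = C(n+1,k+1): 15 + 20 = 35 = C(7,3).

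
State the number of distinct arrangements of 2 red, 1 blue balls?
3

Working:
Multinomial: 3!/(2! × 1!) = 3.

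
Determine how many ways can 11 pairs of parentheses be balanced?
58,786

Working:
Using the Catalan number formula: C_n = C(2n, n) / (n+1)
C_11 = C(22, 11) / (11+1)
     = 705432 / 12
     = 58,786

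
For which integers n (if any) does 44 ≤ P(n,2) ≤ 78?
8, 9

Reasoning: P(7,2)=42; P(8,2)=56; P(9,2)=72; P(10,2)=90. So valid n = 8, 9.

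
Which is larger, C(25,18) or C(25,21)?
C(25,18)

Solution: C(25,18)=480,700, C(25,21)=12,650.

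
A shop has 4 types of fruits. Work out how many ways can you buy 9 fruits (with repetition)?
220

Reasoning: Stars and bars: C(9+4-1, 9) = C(12, 9) = 220.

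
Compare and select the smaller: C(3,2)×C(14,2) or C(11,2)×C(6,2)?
C(3,2)×C(14,2)

Solution: C(3,2)×C(14,2)=273, C(11,2)×C(6,2)=825.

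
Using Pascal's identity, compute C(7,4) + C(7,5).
56

C(7,4) + C(7,5) = C(8,5) = 56.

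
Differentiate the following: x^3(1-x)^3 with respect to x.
3x^2(1-x)^3 - 3x^3(1-x)^2

Solution: Product rule: 3x^{2}(1-x)^{3} + x^3·(-3)(1-x)^{2}.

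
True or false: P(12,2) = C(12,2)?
False

Reasoning: P(12,2) = 132 and C(12,2) = 66; P(n,r) = r! × C(n,r) so P > C whenever r ≥ 2.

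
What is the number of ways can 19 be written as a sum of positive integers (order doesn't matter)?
490

Pentagonal recurrence p(n) = p(n−1) + p(n−2) − p(n−5) − p(n−7) + …: p(19) = p(18) + p(17) − p(14) − p(12) + p(7) + p(4) = 385 + 297 − 135 − 77 + 15 + 5 = 490.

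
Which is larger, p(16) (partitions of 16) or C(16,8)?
C(16,8)

Explanation: Pentagonal recurrence p(n) = p(n−1) + p(n−2) − p(n−5) − p(n−7) + …: p(16) = p(15) + p(14) − p(11) − p(9) + p(4) + p(1) = 176 + 135 − 56 − 30 + 5 + 1 = 231; C(16,8) = 12,870.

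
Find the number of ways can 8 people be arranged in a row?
40,320
Arrangements of 8 distinct objects: 8! = 40,320.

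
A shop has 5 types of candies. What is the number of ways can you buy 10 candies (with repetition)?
Stars and bars: C(10+5-1, 10) = C(14, 10) = 1,001.

Answer: 1,001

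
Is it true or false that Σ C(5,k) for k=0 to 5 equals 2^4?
False

Reasoning: Binomial theorem: Σ C(5,k) = (1+1)^5 = 2^5 = 32; RHS 2^4 = 16.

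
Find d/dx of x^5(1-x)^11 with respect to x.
5x^4(1-x)^11 - 11x^5(1-x)^10

Working:
Product rule: 5x^{4}(1-x)^{11} + x^5·(-11)(1-x)^{10}.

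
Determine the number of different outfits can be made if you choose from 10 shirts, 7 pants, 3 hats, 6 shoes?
By the multiplication principle: 10 × 7 × 3 × 6 = 1,260.
Final answer: 1,260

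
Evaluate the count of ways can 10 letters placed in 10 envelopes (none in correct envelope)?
1,334,961

Working:
Using D(n) = (n-1)[D(n-1) + D(n-2)]:
D(10) = (10-1) × [D(9) + D(8)]
      = 9 × [133496 + 14833]
      = 9 × 148329
      = 1,334,961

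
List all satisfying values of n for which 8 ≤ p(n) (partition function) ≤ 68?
6, 7, 8, 9, 10, 11

Solution: Tabulating p(n) via p(n) = p(n−1) + p(n−2) − p(n−5) − p(n−7) + …: p(5)=7; p(6)=11; p(7)=15; p(8)=22; p(9)=30; p(10)=42; p(11)=56; p(12)=77. So valid n = 6, 7, 8, 9, 10, 11.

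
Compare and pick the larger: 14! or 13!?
14!=87,178,291,200, 13!=6,227,020,800. 14! > 13!.
Final answer: 14!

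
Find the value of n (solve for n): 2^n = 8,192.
8,192 = 1,024 × 8 = 2^10 × 2^3 = 2^13, so n = 13.

Answer: 13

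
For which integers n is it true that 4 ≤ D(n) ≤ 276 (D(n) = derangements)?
4, 5, 6

Working:
Using D(n) = (n−1)[D(n−1) + D(n−2)] with D(1)=0, D(2)=1: D(3)=2; D(4)=9; D(5)=44; D(6)=265; D(7)=1,854. So valid n = 4, 5, 6.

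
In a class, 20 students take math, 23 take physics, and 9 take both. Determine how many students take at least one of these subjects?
34

|A∪B| = |A|+|B|-|A∩B| = 20+23-9 = 34.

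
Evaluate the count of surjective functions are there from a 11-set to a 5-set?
29,607,600

Onto functions = 5! × S(11,5)
First compute S(11,5) via recurrence:
Using the Stirling recurrence: S(n,k) = k·S(n-1,k) + S(n-1,k-1)
S(11,5) = 5·S(10,5) + S(10,4)
         = 5·42525 + 34105
         = 212625 + 34105
         = 246,730
Then: 120 × 246730 = 29,607,600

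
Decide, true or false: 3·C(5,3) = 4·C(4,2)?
Absorption identity k·C(n,k) = n·C(n-1,k-1). LHS = 3·10 = 30; RHS = 4·6 = 24.

Answer: False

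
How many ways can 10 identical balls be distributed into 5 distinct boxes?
1,001

C(10+5-1, 5-1) = C(14, 4) = 1,001.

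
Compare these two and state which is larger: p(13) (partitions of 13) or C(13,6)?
Pentagonal recurrence p(n) = p(n−1) + p(n−2) − p(n−5) − p(n−7) + …: p(13) = p(12) + p(11) − p(8) − p(6) + p(1) = 77 + 56 − 22 − 11 + 1 = 101; C(13,6) = 1,716.
Final answer: C(13,6)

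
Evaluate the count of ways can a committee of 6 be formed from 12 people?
924

Explanation: C(12,6) = 12! / (6! × (12-6)!)
         = 12! / (6! × 6!)
         = 924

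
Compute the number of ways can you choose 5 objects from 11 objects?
462

Working:
C(11,5) = 11! / (5! × (11-5)!)
         = 11! / (5! × 6!)
         = 462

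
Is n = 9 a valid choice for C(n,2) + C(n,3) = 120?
Yes

C(9,2) + C(9,3) = 36 + 84 = 120, which equals 120.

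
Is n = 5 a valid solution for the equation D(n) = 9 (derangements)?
No

Reasoning: D(5) = (5-1)·[D(4) + D(3)] = 4·[9 + 2] = 44, which does not equal 9.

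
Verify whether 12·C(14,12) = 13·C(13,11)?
False

Solution: Absorption identity k·C(n,k) = n·C(n-1,k-1). LHS = 12·91 = 1,092; RHS = 13·78 = 1,014.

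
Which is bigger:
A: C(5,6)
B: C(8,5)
A=C(5,6)=0, B=C(8,5)=56.

Answer: B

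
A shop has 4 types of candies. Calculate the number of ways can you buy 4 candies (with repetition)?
35

Explanation: Stars and bars: C(4+4-1, 4) = C(7, 4) = 35.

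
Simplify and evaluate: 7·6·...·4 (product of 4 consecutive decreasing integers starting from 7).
840
This is P(7,4) = 7!/(3)! = 840.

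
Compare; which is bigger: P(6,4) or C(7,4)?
P(6,4)

P(6,4)=360, C(7,4)=35.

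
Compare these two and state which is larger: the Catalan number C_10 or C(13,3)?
C_10
C_10 = C(20,10)/(10+1) = 184,756/11 = 16,796; C(13,3) = 286.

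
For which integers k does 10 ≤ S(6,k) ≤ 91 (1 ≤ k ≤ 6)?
2, 3, 4, 5

Working:
S(6,1)=1; S(6,2)=31; S(6,3)=90; S(6,4)=65; S(6,5)=15; S(6,6)=1. So valid k = 2, 3, 4, 5.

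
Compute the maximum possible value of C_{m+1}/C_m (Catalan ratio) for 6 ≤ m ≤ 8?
C_{m+1}/C_m = 2(2m+1)/(m+2), which increases with m. Maximum at m = 8: 2·17/10 = 17/5.
Final answer: 17/5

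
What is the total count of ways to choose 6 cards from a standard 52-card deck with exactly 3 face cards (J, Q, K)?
2,173,600

Reasoning: 12 face cards and 40 non-face cards: C(12,3) × C(40,3) = 220 × 9,880 = 2,173,600.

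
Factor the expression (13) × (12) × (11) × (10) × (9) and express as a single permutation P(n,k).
P(13,5) = 13!/(8)!

Product of 5 consecutive descending integers starting at 13: P(13,5) = 13!/8! = 154,440.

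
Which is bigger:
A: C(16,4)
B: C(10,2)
A

Reasoning: A=C(16,4)=1,820, B=C(10,2)=45.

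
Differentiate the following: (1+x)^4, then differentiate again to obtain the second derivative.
12(1+x)^2

First derivative: 4(1+x)^{3}. Second derivative: 4·3·(1+x)^{2} = 12(1+x)^{2}.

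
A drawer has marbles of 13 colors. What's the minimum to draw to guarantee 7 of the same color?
79

Worst case: 6 of each = 78. One more: 79.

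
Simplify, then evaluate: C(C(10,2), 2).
990

Explanation: C(10,2) = 45, then C(45, 2) = 990.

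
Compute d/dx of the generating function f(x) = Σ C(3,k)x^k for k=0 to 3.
Σ k·C(3,k)x^(k-1) for k=1 to 3
Term-by-term differentiation gives Σ k·C(3,k)x^{k-1} for k=1 to 3.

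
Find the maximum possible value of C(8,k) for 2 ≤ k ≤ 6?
70

Solution: C(8,k) is maximised at the centre of the row: C(8,4) = 70.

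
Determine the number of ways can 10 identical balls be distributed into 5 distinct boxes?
C(10+5-1, 5-1) = C(14, 4) = 1,001.

Answer: 1,001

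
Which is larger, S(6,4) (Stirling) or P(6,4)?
P(6,4)

Reasoning: S(6,4) = 4·S(5,4) + S(5,3) = 4·10 + 25 = 65; P(6,4) = 360.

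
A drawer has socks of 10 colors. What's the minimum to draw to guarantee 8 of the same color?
71

Explanation: Worst case: 7 of each = 70. One more: 71.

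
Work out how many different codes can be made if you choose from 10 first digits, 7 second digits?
70

Working:
By the multiplication principle: 10 × 7 = 70.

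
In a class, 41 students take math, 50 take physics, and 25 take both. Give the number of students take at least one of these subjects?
66

Working:
|A∪B| = |A|+|B|-|A∩B| = 41+50-25 = 66.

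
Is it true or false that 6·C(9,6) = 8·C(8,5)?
Absorption identity k·C(n,k) = n·C(n-1,k-1). LHS = 6·84 = 504; RHS = 8·56 = 448.
Final answer: False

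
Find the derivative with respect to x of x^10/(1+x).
(10x^9(1+x) - x^10)/(1+x)²

Solution: Quotient rule: [10x^{9}(1+x) - x^10]/(1+x)².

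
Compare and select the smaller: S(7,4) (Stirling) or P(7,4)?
S(7,4)
S(7,4) = 4·S(6,4) + S(6,3) = 4·65 + 90 = 350; P(7,4) = 840.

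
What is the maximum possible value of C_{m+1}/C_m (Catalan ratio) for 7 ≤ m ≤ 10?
C_{m+1}/C_m = 2(2m+1)/(m+2), which increases with m. Maximum at m = 10: 2·21/12 = 7/2.
Final answer: 7/2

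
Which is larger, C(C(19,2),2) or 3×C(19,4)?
C(C(19,2),2)

Solution: C(C(19,2),2)=14,535, 3×C(19,4)=11,628.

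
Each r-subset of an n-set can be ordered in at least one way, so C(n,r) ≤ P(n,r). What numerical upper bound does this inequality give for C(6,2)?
30

Reasoning: P(6,2) = 6·5 = 30, so C(6,2) ≤ 30. (The bound is loose by a factor of 2! = 2: C(6,2) = 30/2 = 15.)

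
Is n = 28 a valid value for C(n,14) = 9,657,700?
No
C(28,14) = 28·27·26·25·24·23·22·21·20·19·18·17·16·15/14! = 3,497,296,636,753,920,000/87,178,291,200 = 40,116,600, which does not equal 9,657,700.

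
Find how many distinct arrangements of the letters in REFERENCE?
7,560

Reasoning: Word has 9 letters (R=2, E=4, F=1, N=1, C=1). Arrangements: 9!/Π(k!) = 7,560.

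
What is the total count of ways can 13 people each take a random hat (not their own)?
Using D(n) = (n-1)[D(n-1) + D(n-2)]:
D(13) = (13-1) × [D(12) + D(11)]
      = 12 × [176214841 + 14684570]
      = 12 × 190899411
      = 2,290,792,932
Final answer: 2,290,792,932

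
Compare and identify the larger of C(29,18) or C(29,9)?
C(29,18)=34,597,290, C(29,9)=10,015,005.

Answer: C(29,18)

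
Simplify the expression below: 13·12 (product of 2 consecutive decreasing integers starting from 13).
156

This is P(13,2) = 13!/(11)! = 156.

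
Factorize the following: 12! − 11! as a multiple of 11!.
11 × 11! = 439,084,800

12! − 11! = 12·11! − 11! = (12 − 1)·11! = 11 × 11! = 439,084,800.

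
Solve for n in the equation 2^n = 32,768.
32,768 = 1,024 × 32 = 2^10 × 2^5 = 2^15, so n = 15.

Answer: 15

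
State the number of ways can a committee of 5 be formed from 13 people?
1,287
C(13,5) = 13! / (5! × (13-5)!)
         = 13! / (5! × 8!)
         = 1,287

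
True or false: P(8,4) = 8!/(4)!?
Permutation formula P(n,k) = n!/(n-k)!: 8!/4! = 40,320/24 = 1,680 = P(8,4). The statement holds.
Final answer: True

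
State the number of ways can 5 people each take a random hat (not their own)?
44

Explanation: Using D(n) = (n-1)[D(n-1) + D(n-2)]:
D(5) = (5-1) × [D(4) + D(3)]
      = 4 × [9 + 2]
      = 4 × 11
      = 44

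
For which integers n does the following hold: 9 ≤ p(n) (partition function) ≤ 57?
6, 7, 8, 9, 10, 11

Explanation: Tabulating p(n) via p(n) = p(n−1) + p(n−2) − p(n−5) − p(n−7) + …: p(5)=7; p(6)=11; p(7)=15; p(8)=22; p(9)=30; p(10)=42; p(11)=56; p(12)=77. So valid n = 6, 7, 8, 9, 10, 11.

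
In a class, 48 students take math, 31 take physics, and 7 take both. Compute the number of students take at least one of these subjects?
72

|A∪B| = |A|+|B|-|A∩B| = 48+31-7 = 72.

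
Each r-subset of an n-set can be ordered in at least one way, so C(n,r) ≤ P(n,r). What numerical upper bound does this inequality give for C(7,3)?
210

P(7,3) = 7·6·5 = 210, so C(7,3) ≤ 210. (The bound is loose by a factor of 3! = 6: C(7,3) = 210/6 = 35.)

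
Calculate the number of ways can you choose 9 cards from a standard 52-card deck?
3,679,075,400

Reasoning: C(52,9) = 3,679,075,400.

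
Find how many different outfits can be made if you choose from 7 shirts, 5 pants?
35

Working:
By the multiplication principle: 7 × 5 = 35.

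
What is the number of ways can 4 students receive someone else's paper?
9

Working:
Using D(n) = (n-1)[D(n-1) + D(n-2)]:
D(4) = (4-1) × [D(3) + D(2)]
      = 3 × [2 + 1]
      = 3 × 3
      = 9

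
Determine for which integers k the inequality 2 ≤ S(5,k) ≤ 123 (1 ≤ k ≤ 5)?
2, 3, 4

S(5,1)=1; S(5,2)=15; S(5,3)=25; S(5,4)=10; S(5,5)=1. So valid k = 2, 3, 4.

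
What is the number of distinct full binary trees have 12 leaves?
58,786
Using the Catalan number formula: C_n = C(2n, n) / (n+1)
C_11 = C(22, 11) / (11+1)
     = 705432 / 12
     = 58,786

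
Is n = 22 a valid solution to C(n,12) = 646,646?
C(22,12) = 22·21·20·19·18·17·16·15·14·13·12·11/12! = 309,744,468,633,600/479,001,600 = 646,646, which equals 646,646.

Answer: Yes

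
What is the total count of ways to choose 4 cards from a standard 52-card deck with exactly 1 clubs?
118,807

Working:
13 clubs and 39 non-clubs: C(13,1) × C(39,3) = 13 × 9139 = 118,807.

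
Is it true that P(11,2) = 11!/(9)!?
True

Permutation formula P(n,k) = n!/(n-k)!: 11!/9! = 39,916,800/362,880 = 110 = P(11,2). The statement holds.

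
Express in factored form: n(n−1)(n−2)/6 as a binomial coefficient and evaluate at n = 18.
n(n−1)(n−2)/6 = n!/(3!(n−3)!) = C(n,3). At n = 18: C(18,3) = 816.

Answer: C(n,3); C(18,3) = 816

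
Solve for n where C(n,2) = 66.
C(n,2) = n(n−1)/2! is increasing in n, and n(n−1) = 2!·66 = 132 ≈ (n−0.5)^2 gives n ≈ 12.0. Check: C(10,2) = 45, C(11,2) = 55, C(12,2) = 66 ✓. So n = 12.
Final answer: 12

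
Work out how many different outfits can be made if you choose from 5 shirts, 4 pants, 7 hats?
140

Reasoning: By the multiplication principle: 5 × 4 × 7 = 140.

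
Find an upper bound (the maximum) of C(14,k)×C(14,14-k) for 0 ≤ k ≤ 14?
C(14,k)·C(14,14-k) = C(14,k)², maximised at the centre k = 7: C(14,7)² = 11,778,624.
Final answer: 11,778,624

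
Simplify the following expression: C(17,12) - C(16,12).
C(17,12) - C(16,12) = C(16,11) = 4,368.

Answer: 4,368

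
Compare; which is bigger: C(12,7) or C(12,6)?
C(12,6)

C(12,7)=792, C(12,6)=924.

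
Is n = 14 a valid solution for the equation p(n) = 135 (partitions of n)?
Yes

Explanation: Pentagonal recurrence p(n) = p(n−1) + p(n−2) − p(n−5) − p(n−7) + …: p(14) = p(13) + p(12) − p(9) − p(7) + p(2) = 101 + 77 − 30 − 15 + 2 = 135, which equals 135.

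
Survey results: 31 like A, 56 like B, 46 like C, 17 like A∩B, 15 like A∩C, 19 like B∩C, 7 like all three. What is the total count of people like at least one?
89

Explanation: |A∪B∪C| = 31+56+46-17-15-19+7 = 89.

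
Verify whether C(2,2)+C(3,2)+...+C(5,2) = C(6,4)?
False

Solution: Hockey stick identity gives Σ = C(6,3) = 20; RHS C(6,4) = 15.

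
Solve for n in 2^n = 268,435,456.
28

Working:
268,435,456 = 1,024 × 1,024 × 256 = 2^10 × 2^10 × 2^8 = 2^28, so n = 28.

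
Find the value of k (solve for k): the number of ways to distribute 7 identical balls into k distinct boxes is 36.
Stars and bars: the count is C(7+k−1, k−1), increasing in k. k=2: C(8,1) = 8, k=3: C(9,2) = 36 ✓. So k = 3.
Final answer: 3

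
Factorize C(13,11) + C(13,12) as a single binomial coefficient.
C(14,12)

Explanation: By Pascal's identity: C(13,11) + C(13,12) = C(14,12) = 91.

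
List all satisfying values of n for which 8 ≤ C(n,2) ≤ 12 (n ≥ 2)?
5
C(4,2)=6; C(5,2)=10; C(6,2)=15. So valid n = 5.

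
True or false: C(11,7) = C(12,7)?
False

LHS = C(11,7) = 330; RHS = C(12,7) = 792. 330 ≠ 792, so the statement does not hold.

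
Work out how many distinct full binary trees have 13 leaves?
208,012

Solution: Using the Catalan number formula: C_n = C(2n, n) / (n+1)
C_12 = C(24, 12) / (12+1)
     = 2704156 / 13
     = 208,012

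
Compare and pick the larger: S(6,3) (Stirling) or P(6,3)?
P(6,3)

Explanation: S(6,3) = 3·S(5,3) + S(5,2) = 3·25 + 15 = 90; P(6,3) = 120.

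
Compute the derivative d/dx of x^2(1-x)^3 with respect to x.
2x^1(1-x)^3 - 3x^2(1-x)^2

Reasoning: Product rule: 2x^{1}(1-x)^{3} + x^2·(-3)(1-x)^{2}.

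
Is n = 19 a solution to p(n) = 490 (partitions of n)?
Yes

Reasoning: Pentagonal recurrence p(n) = p(n−1) + p(n−2) − p(n−5) − p(n−7) + …: p(19) = p(18) + p(17) − p(14) − p(12) + p(7) + p(4) = 385 + 297 − 135 − 77 + 15 + 5 = 490, which equals 490.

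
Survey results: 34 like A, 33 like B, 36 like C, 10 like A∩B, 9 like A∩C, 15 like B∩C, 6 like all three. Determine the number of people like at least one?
75
|A∪B∪C| = 34+33+36-10-9-15+6 = 75.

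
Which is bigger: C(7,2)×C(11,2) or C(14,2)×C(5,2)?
C(7,2)×C(11,2)=1,155, C(14,2)×C(5,2)=910.
Final answer: C(7,2)×C(11,2)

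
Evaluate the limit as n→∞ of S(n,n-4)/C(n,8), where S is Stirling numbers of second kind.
105

Solution: The leading term of S(n,n-4) as a polynomial in n is (7)!!·C(n,8), so the ratio → (7)!! = 105.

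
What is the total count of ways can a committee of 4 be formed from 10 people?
210
C(10,4) = 10! / (4! × (10-4)!)
         = 10! / (4! × 6!)
         = 210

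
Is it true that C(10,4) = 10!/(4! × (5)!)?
The correct denominator is 4!×6!, giving C(10,4) = 210; the stated RHS is 10!/(4!×5!) = 1,260 ≠ 210, so the statement does not hold.
Final answer: False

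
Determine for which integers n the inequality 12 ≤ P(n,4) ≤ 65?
P(3,4)=0; P(4,4)=24; P(5,4)=120. So valid n = 4.
Final answer: 4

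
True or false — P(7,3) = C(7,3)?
False

Solution: P(7,3) = 210 but C(7,3) = 35; they differ by a factor of 3! = 6, so the statement does not hold.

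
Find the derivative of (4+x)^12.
12(4+x)^11

Solution: Using the power rule: d/dx (4+x)^12 = 12(4+x)^{11}.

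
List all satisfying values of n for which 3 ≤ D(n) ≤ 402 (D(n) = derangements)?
4, 5, 6

Reasoning: Using D(n) = (n−1)[D(n−1) + D(n−2)] with D(1)=0, D(2)=1: D(3)=2; D(4)=9; D(5)=44; D(6)=265; D(7)=1,854. So valid n = 4, 5, 6.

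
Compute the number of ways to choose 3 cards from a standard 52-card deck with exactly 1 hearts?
9,633

Solution: 13 hearts and 39 non-hearts: C(13,1) × C(39,2) = 13 × 741 = 9,633.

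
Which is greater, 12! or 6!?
12!

Reasoning: 12!=479,001,600, 6!=720. 12! > 6!.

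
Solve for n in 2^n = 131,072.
17

Explanation: 131,072 = 1,024 × 128 = 2^10 × 2^7 = 2^17, so n = 17.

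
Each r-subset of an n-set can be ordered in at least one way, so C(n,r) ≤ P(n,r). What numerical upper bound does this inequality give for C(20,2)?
380

Working:
P(20,2) = 20·19 = 380, so C(20,2) ≤ 380. (The bound is loose by a factor of 2! = 2: C(20,2) = 380/2 = 190.)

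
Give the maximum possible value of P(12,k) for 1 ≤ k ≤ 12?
479,001,600

P(12,k) increases in k, so maximum at k = 12: 12! = 479,001,600.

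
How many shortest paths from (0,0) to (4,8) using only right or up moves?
Choose 4 rights from 12 moves: C(12,4) = 495.

Answer: 495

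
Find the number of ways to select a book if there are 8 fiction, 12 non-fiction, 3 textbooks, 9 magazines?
By the addition principle: 8 + 12 + 3 + 9 = 32.
Final answer: 32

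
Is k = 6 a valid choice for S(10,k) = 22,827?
Yes

S(10,6) = 6·S(9,6) + S(9,5) = 6·2,646 + 6,951 = 22,827, which equals 22,827.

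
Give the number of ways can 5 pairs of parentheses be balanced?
42

Solution: Using the Catalan number formula: C_n = C(2n, n) / (n+1)
C_5 = C(10, 5) / (5+1)
     = 252 / 6
     = 42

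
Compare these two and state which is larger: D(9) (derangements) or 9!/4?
D(9)

Working:
D(9) = (9-1)·[D(8) + D(7)] = 8·[14,833 + 1,854] = 133,496; 9!/4 = 362,880/4 = 90,720.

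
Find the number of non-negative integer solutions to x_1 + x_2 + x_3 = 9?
55

Reasoning: C(9+3-1, 3-1) = 55.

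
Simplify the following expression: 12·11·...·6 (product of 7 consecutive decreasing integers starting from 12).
This is P(12,7) = 12!/(5)! = 3,991,680.
Final answer: 3,991,680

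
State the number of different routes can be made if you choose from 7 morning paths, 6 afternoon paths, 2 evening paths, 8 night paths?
672

Working:
By the multiplication principle: 7 × 6 × 2 × 8 = 672.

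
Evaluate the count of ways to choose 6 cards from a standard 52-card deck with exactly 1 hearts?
7,484,841

Reasoning: 13 hearts and 39 non-hearts: C(13,1) × C(39,5) = 13 × 575757 = 7,484,841.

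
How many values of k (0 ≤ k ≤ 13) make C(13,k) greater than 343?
Row 13 is unimodal and symmetric about k=13/2. C(13,3)=286 ≤ 343; C(13,4)=715 > 343; by symmetry C(13,k) > 343 for k = 4..9. That's 9 - 4 + 1 = 6 values.

Answer: 6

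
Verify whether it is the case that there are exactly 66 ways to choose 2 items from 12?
True
C(12,2) = 66.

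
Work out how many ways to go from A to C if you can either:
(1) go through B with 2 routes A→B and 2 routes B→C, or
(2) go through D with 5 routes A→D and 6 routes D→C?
34

Explanation: Route via B: 2×2=4. Route via D: 5×6=30. Total: 34.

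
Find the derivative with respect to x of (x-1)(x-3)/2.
(2x - 4)/2

d/dx[(x-1)(x-3)] = (x-3) + (x-1) = 2x - 4. Dividing by 2 gives (2x - 4)/2.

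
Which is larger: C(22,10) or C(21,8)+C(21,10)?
C(22,10)

Explanation: C(22,10)=646,646; C(21,8)+C(21,10)=203,490+352,716=556,206.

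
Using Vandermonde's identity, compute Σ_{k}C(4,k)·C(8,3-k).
= C(4+8,3) = C(12,3) = 220.

Answer: 220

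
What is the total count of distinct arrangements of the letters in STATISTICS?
50,400

Explanation: Word has 10 letters (S=3, T=3, A=1, I=2, C=1). Arrangements: 10!/Π(k!) = 50,400.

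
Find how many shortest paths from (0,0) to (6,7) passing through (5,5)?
To (5,5): C(10,5)=252. From there: C(3,1)=3. Total: 756.

Answer: 756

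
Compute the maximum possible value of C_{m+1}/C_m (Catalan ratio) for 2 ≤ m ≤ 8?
17/5

C_{m+1}/C_m = 2(2m+1)/(m+2), which increases with m. Maximum at m = 8: 2·17/10 = 17/5.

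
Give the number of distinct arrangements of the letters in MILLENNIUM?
226,800

Explanation: Word has 10 letters (M=2, I=2, L=2, E=1, N=2, U=1). Arrangements: 10!/Π(k!) = 226,800.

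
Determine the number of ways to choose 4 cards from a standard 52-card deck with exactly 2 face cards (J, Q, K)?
51,480

Solution: 12 face cards and 40 non-face cards: C(12,2) × C(40,2) = 66 × 780 = 51,480.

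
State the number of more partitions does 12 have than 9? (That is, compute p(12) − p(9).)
47

Working:
Pentagonal recurrence p(n) = p(n−1) + p(n−2) − p(n−5) − p(n−7) + …: p(12) = p(11) + p(10) − p(7) − p(5) + p(0) = 56 + 42 − 15 − 7 + 1 = 77.
p(9) = p(8) + p(7) − p(4) − p(2) = 22 + 15 − 5 − 2 = 30.
Difference = 77 − 30 = 47.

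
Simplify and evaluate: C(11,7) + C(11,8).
By Pascal's identity: C(12,8) = 495.
Final answer: 495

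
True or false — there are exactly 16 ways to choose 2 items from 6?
False

Solution: C(6,2) = 15 ≠ 16.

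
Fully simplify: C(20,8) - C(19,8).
C(20,8) - C(19,8) = C(19,7) = 50,388.

Answer: 50,388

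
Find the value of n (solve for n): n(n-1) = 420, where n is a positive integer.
n² − n − 420 = 0, so n = (1 ± √(1 + 4·420))/2 = (1 ± √1,681)/2 = (1 ± 41)/2, i.e. n = 21 or n = -20. Taking the positive root, n = 21 (check: 21×20 = 420).

Answer: 21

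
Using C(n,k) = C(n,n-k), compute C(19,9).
92,378

Explanation: C(19,9) = C(19,10) = 92,378.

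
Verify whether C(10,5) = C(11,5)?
False

LHS = C(10,5) = 252; RHS = C(11,5) = 462. 252 ≠ 462, so the statement does not hold.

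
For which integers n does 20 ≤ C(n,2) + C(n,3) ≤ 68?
5, 6, 7

Solution: C(4,2)+C(4,3)=10; C(5,2)+C(5,3)=20; C(6,2)+C(6,3)=35; C(7,2)+C(7,3)=56; C(8,2)+C(8,3)=84. So valid n = 5, 6, 7.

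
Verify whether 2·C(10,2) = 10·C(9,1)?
Absorption identity k·C(n,k) = n·C(n-1,k-1). LHS = 2·45 = 90; RHS = 10·9 = 90.
Final answer: True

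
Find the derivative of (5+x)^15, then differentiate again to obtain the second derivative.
210(5+x)^13

Reasoning: First derivative: 15(5+x)^{14}. Second derivative: 15·14·(5+x)^{13} = 210(5+x)^{13}.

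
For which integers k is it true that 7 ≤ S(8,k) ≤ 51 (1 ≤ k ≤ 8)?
S(8,1)=1; S(8,2)=127; S(8,3)=966; S(8,4)=1,701; S(8,5)=1,050; S(8,6)=266; S(8,7)=28; S(8,8)=1. So valid k = 7.
Final answer: 7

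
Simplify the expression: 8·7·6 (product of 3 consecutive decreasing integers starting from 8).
This is P(8,3) = 8!/(5)! = 336.

Answer: 336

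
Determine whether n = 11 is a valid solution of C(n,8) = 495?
No

Reasoning: C(11,8) = 11·10·9·8·7·6·5·4/8! = 6,652,800/40,320 = 165, which does not equal 495.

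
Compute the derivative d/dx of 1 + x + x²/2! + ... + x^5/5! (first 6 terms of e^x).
1 + x + x²/2! + ... + x^4/4!

Differentiating term by term gives the first 5 terms of e^x.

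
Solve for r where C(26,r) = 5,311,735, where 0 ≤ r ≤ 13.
10

Solution: C(26,r) is increasing for 0 ≤ r ≤ 13. Stepping up (C(26,r+1) = C(26,r)·(26−r)/(r+1)): C(26,1) = 26, C(26,2) = 325, C(26,3) = 2,600, C(26,4) = 14,950, C(26,5) = 65,780, C(26,6) = 230,230, C(26,7) = 657,800, C(26,8) = 1,562,275, C(26,9) = 3,124,550, C(26,10) = 5,311,735 ✓. So r = 10.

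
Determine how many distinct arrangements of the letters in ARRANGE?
1,260

Working:
Word has 7 letters (A=2, R=2, N=1, G=1, E=1). Arrangements: 7!/Π(k!) = 1,260.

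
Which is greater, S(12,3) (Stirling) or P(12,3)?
S(12,3)

Working:
S(12,3) = 3·S(11,3) + S(11,2) = 3·28,501 + 1,023 = 86,526; P(12,3) = 1,320.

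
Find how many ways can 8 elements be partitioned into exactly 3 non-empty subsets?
966
This equals S(8,3), the Stirling number of the 2nd kind.
Using the Stirling recurrence: S(n,k) = k·S(n-1,k) + S(n-1,k-1)
S(8,3) = 3·S(7,3) + S(7,2)
         = 3·301 + 63
         = 903 + 63
         = 966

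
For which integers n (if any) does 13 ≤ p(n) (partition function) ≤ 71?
Tabulating p(n) via p(n) = p(n−1) + p(n−2) − p(n−5) − p(n−7) + …: p(6)=11; p(7)=15; p(8)=22; p(9)=30; p(10)=42; p(11)=56; p(12)=77. So valid n = 7, 8, 9, 10, 11.
Final answer: 7, 8, 9, 10, 11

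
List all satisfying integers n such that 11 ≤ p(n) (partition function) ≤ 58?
6, 7, 8, 9, 10, 11

Reasoning: Tabulating p(n) via p(n) = p(n−1) + p(n−2) − p(n−5) − p(n−7) + …: p(5)=7; p(6)=11; p(7)=15; p(8)=22; p(9)=30; p(10)=42; p(11)=56; p(12)=77. So valid n = 6, 7, 8, 9, 10, 11.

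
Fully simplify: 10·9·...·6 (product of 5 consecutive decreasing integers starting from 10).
30,240

Explanation: This is P(10,5) = 10!/(5)! = 30,240.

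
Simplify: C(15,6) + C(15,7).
11,440

Reasoning: By Pascal's identity: C(16,7) = 11,440.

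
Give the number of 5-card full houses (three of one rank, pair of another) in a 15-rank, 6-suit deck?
Triple rank: 15. Triple suits: C(6,3)=20. Pair rank: 14. Pair suits: C(6,2)=15. Total: 63,000.

Answer: 63,000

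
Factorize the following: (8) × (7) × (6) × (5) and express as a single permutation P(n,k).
P(8,4) = 8!/(4)!

Product of 4 consecutive descending integers starting at 8: P(8,4) = 8!/4! = 1,680.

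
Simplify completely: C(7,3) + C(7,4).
70

Working:
By Pascal's identity: C(8,4) = 70.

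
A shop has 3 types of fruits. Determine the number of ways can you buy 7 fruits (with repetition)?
Stars and bars: C(7+3-1, 7) = C(9, 7) = 36.

Answer: 36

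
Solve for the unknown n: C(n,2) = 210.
21

Working:
C(n,2) = n(n−1)/2! is increasing in n, and n(n−1) = 2!·210 = 420 ≈ (n−0.5)^2 gives n ≈ 21.0. Check: C(19,2) = 171, C(20,2) = 190, C(21,2) = 210 ✓. So n = 21.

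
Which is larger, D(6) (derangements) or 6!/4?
D(6) = (6-1)·[D(5) + D(4)] = 5·[44 + 9] = 265; 6!/4 = 720/4 = 180.
Final answer: D(6)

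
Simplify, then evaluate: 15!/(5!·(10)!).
3,003

Reasoning: This is C(15,5) = 3,003.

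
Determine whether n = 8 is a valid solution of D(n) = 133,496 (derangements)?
D(8) = (8-1)·[D(7) + D(6)] = 7·[1,854 + 265] = 14,833, which does not equal 133,496.

Answer: No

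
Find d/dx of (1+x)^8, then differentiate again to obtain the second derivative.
56(1+x)^6

Solution: First derivative: 8(1+x)^{7}. Second derivative: 8·7·(1+x)^{6} = 56(1+x)^{6}.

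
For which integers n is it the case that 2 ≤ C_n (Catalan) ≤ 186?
2, 3, 4, 5, 6

C_1=1; C_2=2; C_3=5; C_4=14; C_5=42; C_6=132; C_7=429. So valid n = 2, 3, 4, 5, 6.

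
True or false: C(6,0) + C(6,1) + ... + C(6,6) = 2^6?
Binomial theorem with x = y = 1: Σ C(6,i) = (1+1)^6 = 2^6 = 64. The statement holds.

Answer: True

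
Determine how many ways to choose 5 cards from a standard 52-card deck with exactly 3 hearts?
211,926

Solution: 13 hearts and 39 non-hearts: C(13,3) × C(39,2) = 286 × 741 = 211,926.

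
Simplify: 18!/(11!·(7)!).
31,824

Solution: This is C(18,11) = 31,824.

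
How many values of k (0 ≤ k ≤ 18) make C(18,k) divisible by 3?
16

Solution: Checking C(18,k) mod 3 for k = 0..18: divisible at k = 1, 2, 3, 4, 5, 6, 7, 8, 10, 11, 12, 13, 14, 15, 16, 17. That's 16 values.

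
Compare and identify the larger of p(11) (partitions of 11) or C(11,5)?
C(11,5)

Working:
Pentagonal recurrence p(n) = p(n−1) + p(n−2) − p(n−5) − p(n−7) + …: p(11) = p(10) + p(9) − p(6) − p(4) = 42 + 30 − 11 − 5 = 56; C(11,5) = 462.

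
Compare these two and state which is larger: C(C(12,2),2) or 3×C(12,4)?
C(C(12,2),2)

C(C(12,2),2)=2,145, 3×C(12,4)=1,485.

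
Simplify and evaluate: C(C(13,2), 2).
3,003

C(13,2) = 78, then C(78, 2) = 3,003.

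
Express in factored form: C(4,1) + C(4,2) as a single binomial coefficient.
By Pascal's identity: C(4,1) + C(4,2) = C(5,2) = 10.

Answer: C(5,2)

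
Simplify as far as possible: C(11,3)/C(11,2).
3

Explanation: C(n,k+1)/C(n,k) = (n−k)/(k+1). Here (11−2)/(2+1) = 9/3 = 3.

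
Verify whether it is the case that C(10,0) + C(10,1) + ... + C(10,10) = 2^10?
True

Reasoning: Binomial theorem with x = y = 1: Σ C(10,i) = (1+1)^10 = 2^10 = 1,024. The statement holds.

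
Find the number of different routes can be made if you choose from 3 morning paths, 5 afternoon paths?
By the multiplication principle: 3 × 5 = 15.

Answer: 15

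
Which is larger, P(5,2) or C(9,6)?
C(9,6)

P(5,2)=20, C(9,6)=84.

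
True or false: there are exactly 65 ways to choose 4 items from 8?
C(8,4) = 70 ≠ 65.

Answer: False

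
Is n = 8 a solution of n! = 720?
No

Explanation: 8! = 8·7! = 8·5,040 = 40,320, which does not equal 720.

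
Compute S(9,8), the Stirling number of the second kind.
36
Using the Stirling recurrence: S(n,k) = k·S(n-1,k) + S(n-1,k-1)
S(9,8) = 8·S(8,8) + S(8,7)
         = 8·1 + 28
         = 8 + 28
         = 36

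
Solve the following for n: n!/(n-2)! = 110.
11
n!/(n-2)! = n×(n-1), a product of 2 consecutive integers ≈ (n−0.5)^2. 110^(1/2) + 0.5 ≈ 11.0; check n = 11: 11×10 = 110 ✓. So n = 11.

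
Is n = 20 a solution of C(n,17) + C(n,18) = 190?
No

Solution: C(20,17) + C(20,18) = 1,140 + 190 = 1,330, which does not equal 190.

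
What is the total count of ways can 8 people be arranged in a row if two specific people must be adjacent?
10,080
Treat pair as unit: (8-1)! arrangements × 2 internal orders = 10,080.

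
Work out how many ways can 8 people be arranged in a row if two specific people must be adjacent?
10,080

Treat pair as unit: (8-1)! arrangements × 2 internal orders = 10,080.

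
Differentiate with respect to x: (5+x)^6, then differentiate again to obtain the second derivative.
30(5+x)^4

Solution: First derivative: 6(5+x)^{5}. Second derivative: 6·5·(5+x)^{4} = 30(5+x)^{4}.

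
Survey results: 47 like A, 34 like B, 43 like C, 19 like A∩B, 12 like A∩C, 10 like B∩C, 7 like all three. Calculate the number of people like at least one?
90

Explanation: |A∪B∪C| = 47+34+43-19-12-10+7 = 90.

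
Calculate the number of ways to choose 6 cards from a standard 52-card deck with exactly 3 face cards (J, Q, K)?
2,173,600

Solution: 12 face cards and 40 non-face cards: C(12,3) × C(40,3) = 220 × 9,880 = 2,173,600.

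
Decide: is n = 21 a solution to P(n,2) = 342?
No

P(21,2) = 21·20 = 420, which does not equal 342.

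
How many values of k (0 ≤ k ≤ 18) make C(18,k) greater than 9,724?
7

Row 18 is unimodal and symmetric about k=18/2. C(18,5)=8,568 ≤ 9,724; C(18,6)=18,564 > 9,724; by symmetry C(18,k) > 9,724 for k = 6..12. That's 12 - 6 + 1 = 7 values.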